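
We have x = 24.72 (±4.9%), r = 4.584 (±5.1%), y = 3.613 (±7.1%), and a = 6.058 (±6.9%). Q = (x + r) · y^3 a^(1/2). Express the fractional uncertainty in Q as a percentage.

Let u = x + r = 29.30. δu = √(δx² + δr²) = √(1.47 + 0.0547) = 1.23, so δu/u = 0.0421.
Q is then a monomial in u, y, a:
δQ/Q = √((δu/u)² + (3·δy/y)² + (½·δa/a)²) = √(0.00177 + 0.0454 + 0.00119) = 0.220

22.0%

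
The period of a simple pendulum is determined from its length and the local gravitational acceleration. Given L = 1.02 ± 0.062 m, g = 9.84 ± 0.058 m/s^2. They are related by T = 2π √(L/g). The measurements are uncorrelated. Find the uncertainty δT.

Since T is a product/quotient, work with relative uncertainties:
  (½·δL/L)² = (0.5×0.0608)² = 0.000924;  (−½·δg/g)² = (-0.5×0.00589)² = 8.69e-06
δT/T = √(0.000932) = 0.0305
T = 2.02 s, so δT = 0.0305 × 2.02 = 0.0618 s.

0.0618 s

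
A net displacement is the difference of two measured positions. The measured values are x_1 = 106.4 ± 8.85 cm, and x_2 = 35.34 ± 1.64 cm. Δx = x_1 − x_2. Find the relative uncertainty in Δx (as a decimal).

0.127

Absolute uncertainties add in quadrature for a linear combination:
  (δx_1)² = 78.3;  (δx_2)² = 2.69
δΔx = √(81.0) = 9.00 cm
Δx = 71.06 cm, so δΔx/Δx = 9.00/71.06 = 0.127.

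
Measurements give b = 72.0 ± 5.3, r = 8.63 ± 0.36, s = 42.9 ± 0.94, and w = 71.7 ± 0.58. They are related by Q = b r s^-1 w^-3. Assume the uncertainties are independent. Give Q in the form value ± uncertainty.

Q is a product of powers, so relative uncertainties combine in quadrature:
  (1·δb/b)² = (1×0.0736)² = 0.00542;  (1·δr/r)² = (1×0.0417)² = 0.00174;  (-1·δs/s)² = (-1×0.0219)² = 0.000480;  (-3·δw/w)² = (-3×0.00809)² = 0.000589
δQ/Q = √(0.00823) = 0.0907
Q = 3.93e-05, so δQ = 0.0907 × 3.93e-05 = 3.56e-06.

(3.93 ± 0.356) × 10^-5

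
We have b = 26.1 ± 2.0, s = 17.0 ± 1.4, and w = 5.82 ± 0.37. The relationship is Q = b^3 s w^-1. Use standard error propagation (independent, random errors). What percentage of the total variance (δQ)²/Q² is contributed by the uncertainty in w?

6.35%

(δQ/Q)² = (3·δb/b)² + (1·δs/s)² + (-1·δw/w)²
  b term: (3×0.0766)² = 0.0528
  s term: (1×0.0824)² = 0.00678
  w term: (-1×0.0636)² = 0.00404
Total = 0.0637. Share from w = 0.00404/0.0637 = 0.0635.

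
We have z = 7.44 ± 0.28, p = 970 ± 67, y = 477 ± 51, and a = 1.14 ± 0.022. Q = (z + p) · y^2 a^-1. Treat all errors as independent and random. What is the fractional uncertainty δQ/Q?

Let u = z + p = 977. δu = √(δz² + δp²) = √(0.0784 + 4490) = 67.0, so δu/u = 0.0685.
Q is then a monomial in u, y, a:
δQ/Q = √((δu/u)² + (2·δy/y)² + (-1·δa/a)²) = √(0.00470 + 0.0457 + 0.000372) = 0.225

0.225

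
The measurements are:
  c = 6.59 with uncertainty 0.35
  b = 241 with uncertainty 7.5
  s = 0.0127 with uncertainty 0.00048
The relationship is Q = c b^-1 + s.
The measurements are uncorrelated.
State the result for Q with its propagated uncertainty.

0.0400 ± 0.00175

Let p = c·b^-1 = 0.0273. δp/p = √((1·δc/c)² + (-1·δb/b)²) = √(0.00282 + 0.000968) = 0.0616, so δp = 0.00168.
Q = p + s: δQ = √(δp² + δs²) = √(2.83e-06 + 2.3e-07) = 0.00175
Q = 0.0400.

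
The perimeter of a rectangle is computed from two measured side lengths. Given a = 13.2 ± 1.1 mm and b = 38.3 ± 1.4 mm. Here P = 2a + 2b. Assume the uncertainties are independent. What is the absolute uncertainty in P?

3.56 mm

For a sum/difference, combine absolute errors in quadrature:
  (2·δa)² = 4.84;  (2·δb)² = 7.84
δP = √(12.7) = 3.56 mm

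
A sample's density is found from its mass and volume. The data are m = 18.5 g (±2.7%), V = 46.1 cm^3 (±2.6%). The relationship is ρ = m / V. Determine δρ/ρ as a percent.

Products/powers → add relative errors in quadrature, weighted by exponent:
  (1·δm/m)² = (1×0.0270)² = 0.000729;  (-1·δV/V)² = (-1×0.0260)² = 0.000676
δρ/ρ = √(0.00141) = 0.0375

3.75%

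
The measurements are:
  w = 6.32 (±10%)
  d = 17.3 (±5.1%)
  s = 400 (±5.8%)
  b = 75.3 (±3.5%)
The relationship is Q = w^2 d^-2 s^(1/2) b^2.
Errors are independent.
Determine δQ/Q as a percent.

Since Q is a product/quotient, work with relative uncertainties:
  (2·δw/w)² = (2×0.100)² = 0.0400;  (-2·δd/d)² = (-2×0.0510)² = 0.0104;  (½·δs/s)² = (0.5×0.0580)² = 0.000841;  (2·δb/b)² = (2×0.0350)² = 0.00490
δQ/Q = √(0.0561) = 0.237

23.7%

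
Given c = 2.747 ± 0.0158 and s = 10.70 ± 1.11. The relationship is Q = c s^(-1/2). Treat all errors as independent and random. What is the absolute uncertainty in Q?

0.0438

Relative error in a monomial: (δQ/Q)² = Σ (nᵢ · δxᵢ/xᵢ)².
  (1·δc/c)² = (1×0.00575)² = 3.31e-05;  (−½·δs/s)² = (-0.5×0.104)² = 0.00269
δQ/Q = √(0.00272) = 0.0522
Q = 0.8398, so δQ = 0.0522 × 0.8398 = 0.0438.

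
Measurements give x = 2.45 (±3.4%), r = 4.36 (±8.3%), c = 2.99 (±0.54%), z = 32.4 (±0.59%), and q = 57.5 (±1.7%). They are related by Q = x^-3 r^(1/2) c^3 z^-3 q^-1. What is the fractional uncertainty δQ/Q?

0.114

Products/powers → add relative errors in quadrature, weighted by exponent:
  (-3·δx/x)² = (-3×0.0340)² = 0.0104;  (½·δr/r)² = (0.5×0.0830)² = 0.00172;  (3·δc/c)² = (3×0.00540)² = 0.000262;  (-3·δz/z)² = (-3×0.00590)² = 0.000313;  (-1·δq/q)² = (-1×0.0170)² = 0.000289
δQ/Q = √(0.0130) = 0.114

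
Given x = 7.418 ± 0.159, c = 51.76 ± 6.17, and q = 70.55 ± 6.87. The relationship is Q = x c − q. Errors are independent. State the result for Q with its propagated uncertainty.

Let p = x·c = 384.0. δp/p = √((1·δx/x)² + (1·δc/c)²) = √(0.000459 + 0.0142) = 0.121, so δp = 46.5.
Q = p − q: δQ = √(δp² + δq²) = √(2160 + 47.2) = 47.0
Q = 313.4.

313.4 ± 47.0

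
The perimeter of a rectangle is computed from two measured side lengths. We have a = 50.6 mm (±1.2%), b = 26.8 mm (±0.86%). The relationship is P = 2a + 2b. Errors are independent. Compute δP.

Each term contributes (cᵢ δxᵢ)² to (δP)²:
  (2·δa)² = 1.47;  (2·δb)² = 0.212
δP = √(1.69) = 1.30 mm

1.30 mm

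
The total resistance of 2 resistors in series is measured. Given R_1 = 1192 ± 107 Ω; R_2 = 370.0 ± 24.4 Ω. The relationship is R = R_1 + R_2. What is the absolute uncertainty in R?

110 Ω

Each term contributes (cᵢ δxᵢ)² to (δR)²:
  (δR_1)² = 11400;  (δR_2)² = 595
δR = √(12000) = 110 Ω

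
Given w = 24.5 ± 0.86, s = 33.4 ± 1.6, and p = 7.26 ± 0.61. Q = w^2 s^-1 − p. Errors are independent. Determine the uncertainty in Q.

1.64

Let h = w^2·s^-1 = 18.0. δh/h = √((2·δw/w)² + (-1·δs/s)²) = √(0.00493 + 0.00229) = 0.0850, so δh = 1.53.
Q = h − p: δQ = √(δh² + δp²) = √(2.33 + 0.372) = 1.64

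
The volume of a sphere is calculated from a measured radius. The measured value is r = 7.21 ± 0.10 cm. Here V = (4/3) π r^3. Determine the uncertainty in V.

V ∝ r^3, so δV/V = |3| · δr/r = 3 × 0.0139 = 0.0416.
V = 1570 cm^3, so δV = 0.0416 × 1570 = 65.3 cm^3.

65.3 cm^3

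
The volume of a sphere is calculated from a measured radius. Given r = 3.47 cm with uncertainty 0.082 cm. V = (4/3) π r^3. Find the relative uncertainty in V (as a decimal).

V is a product of powers, so relative uncertainties combine in quadrature:
  (3·δr/r)² = (3×0.0236)² = 0.00503
δV/V = √(0.00503) = 0.0709

0.0709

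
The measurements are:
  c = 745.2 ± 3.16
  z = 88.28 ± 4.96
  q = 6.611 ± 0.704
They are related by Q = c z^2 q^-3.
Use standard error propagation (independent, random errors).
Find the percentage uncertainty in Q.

Relative error in a monomial: (δQ/Q)² = Σ (nᵢ · δxᵢ/xᵢ)².
  (1·δc/c)² = (1×0.00424)² = 1.8e-05;  (2·δz/z)² = (2×0.0562)² = 0.0126;  (-3·δq/q)² = (-3×0.106)² = 0.102
δQ/Q = √(0.115) = 0.339

33.9%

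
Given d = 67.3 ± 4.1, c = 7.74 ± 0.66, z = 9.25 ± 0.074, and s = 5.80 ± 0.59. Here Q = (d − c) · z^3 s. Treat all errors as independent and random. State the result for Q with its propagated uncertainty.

(2.73 ± 0.344) × 10^5

Let u = d − c = 59.6. δu = √(δd² + δc²) = √(16.8 + 0.436) = 4.15, so δu/u = 0.0697.
Q is then a monomial in u, z, s:
δQ/Q = √((δu/u)² + (3·δz/z)² + (1·δs/s)²) = √(0.00486 + 0.000576 + 0.0103) = 0.126
Q = 2.73e+05, so δQ = 0.126 × 2.73e+05 = 34400.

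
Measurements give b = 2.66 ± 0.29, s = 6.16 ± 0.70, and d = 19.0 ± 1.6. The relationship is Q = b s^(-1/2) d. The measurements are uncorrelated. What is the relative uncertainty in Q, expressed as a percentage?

14.9%

For a monomial Q ∝ b, s^(-1/2), d, fractional errors add in quadrature:
  (1·δb/b)² = (1×0.109)² = 0.0119;  (−½·δs/s)² = (-0.5×0.114)² = 0.00323;  (1·δd/d)² = (1×0.0842)² = 0.00709
δQ/Q = √(0.0222) = 0.149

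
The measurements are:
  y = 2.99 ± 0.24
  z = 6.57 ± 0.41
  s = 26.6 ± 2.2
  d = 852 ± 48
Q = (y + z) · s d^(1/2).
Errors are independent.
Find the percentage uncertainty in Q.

10.1%

Let u = y + z = 9.56. δu = √(δy² + δz²) = √(0.0576 + 0.168) = 0.475, so δu/u = 0.0497.
Q is then a monomial in u, s, d:
δQ/Q = √((δu/u)² + (1·δs/s)² + (½·δd/d)²) = √(0.00247 + 0.00684 + 0.000793) = 0.101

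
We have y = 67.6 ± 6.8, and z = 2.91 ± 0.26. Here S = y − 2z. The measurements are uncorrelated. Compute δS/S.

0.110

Absolute uncertainties add in quadrature for a linear combination:
  (δy)² = 46.2;  (2·δz)² = 0.270
δS = √(46.5) = 6.82
S = 61.8, so δS/S = 6.82/61.8 = 0.110.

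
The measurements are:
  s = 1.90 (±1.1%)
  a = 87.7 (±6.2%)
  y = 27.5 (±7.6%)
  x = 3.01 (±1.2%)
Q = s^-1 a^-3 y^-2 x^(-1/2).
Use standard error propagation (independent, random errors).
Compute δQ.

Relative error in a monomial: (δQ/Q)² = Σ (nᵢ · δxᵢ/xᵢ)².
  (-1·δs/s)² = (-1×0.0110)² = 0.000121;  (-3·δa/a)² = (-3×0.0620)² = 0.0346;  (-2·δy/y)² = (-2×0.0760)² = 0.0231;  (−½·δx/x)² = (-0.5×0.0120)² = 3.6e-05
δQ/Q = √(0.0579) = 0.241
Q = 5.95e-10, so δQ = 0.241 × 5.95e-10 = 1.43e-10.

1.43e-10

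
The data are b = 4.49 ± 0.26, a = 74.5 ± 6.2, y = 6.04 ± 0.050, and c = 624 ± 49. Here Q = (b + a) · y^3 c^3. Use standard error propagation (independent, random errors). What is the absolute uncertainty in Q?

1.06e+12

Let u = b + a = 79.0. δu = √(δb² + δa²) = √(0.0676 + 38.4) = 6.21, so δu/u = 0.0786.
Q is then a monomial in u, y, c:
δQ/Q = √((δu/u)² + (3·δy/y)² + (3·δc/c)²) = √(0.00617 + 0.000617 + 0.0555) = 0.250
Q = 4.23e+12, so δQ = 0.250 × 4.23e+12 = 1.06e+12.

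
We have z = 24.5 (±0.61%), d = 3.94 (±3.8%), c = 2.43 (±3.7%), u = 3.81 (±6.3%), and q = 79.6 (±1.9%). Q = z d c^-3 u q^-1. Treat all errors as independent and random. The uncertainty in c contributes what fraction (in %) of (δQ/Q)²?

68.0%

(δQ/Q)² = (1·δz/z)² + (1·δd/d)² + (-3·δc/c)² + (1·δu/u)² + (-1·δq/q)²
  z term: (1×0.00610)² = 3.72e-05
  d term: (1×0.0380)² = 0.00144
  c term: (-3×0.0370)² = 0.0123
  u term: (1×0.0630)² = 0.00397
  q term: (-1×0.0190)² = 0.000361
Total = 0.0181. Share from c = 0.0123/0.0181 = 0.680.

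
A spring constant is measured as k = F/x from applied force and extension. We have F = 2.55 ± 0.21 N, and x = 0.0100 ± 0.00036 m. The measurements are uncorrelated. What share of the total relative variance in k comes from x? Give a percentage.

16.0%

(δk/k)² = (1·δF/F)² + (-1·δx/x)²
  F term: (1×0.0824)² = 0.00678
  x term: (-1×0.0360)² = 0.00130
Total = 0.00808. Share from x = 0.00130/0.00808 = 0.160.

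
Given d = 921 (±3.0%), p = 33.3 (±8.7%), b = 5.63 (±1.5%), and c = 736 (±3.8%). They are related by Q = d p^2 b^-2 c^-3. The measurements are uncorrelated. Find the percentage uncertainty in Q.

21.2%

Each factor contributes (exponent × relative error)² to (δQ/Q)²:
  (1·δd/d)² = (1×0.0300)² = 0.000900;  (2·δp/p)² = (2×0.0870)² = 0.0303;  (-2·δb/b)² = (-2×0.0150)² = 0.000900;  (-3·δc/c)² = (-3×0.0380)² = 0.0130
δQ/Q = √(0.0451) = 0.212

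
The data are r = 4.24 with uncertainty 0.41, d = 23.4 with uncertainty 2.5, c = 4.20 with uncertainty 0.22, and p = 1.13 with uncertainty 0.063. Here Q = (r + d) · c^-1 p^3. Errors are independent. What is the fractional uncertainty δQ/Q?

Let u = r + d = 27.6. δu = √(δr² + δd²) = √(0.168 + 6.25) = 2.53, so δu/u = 0.0917.
Q is then a monomial in u, c, p:
δQ/Q = √((δu/u)² + (-1·δc/c)² + (3·δp/p)²) = √(0.00840 + 0.00274 + 0.0280) = 0.198

0.198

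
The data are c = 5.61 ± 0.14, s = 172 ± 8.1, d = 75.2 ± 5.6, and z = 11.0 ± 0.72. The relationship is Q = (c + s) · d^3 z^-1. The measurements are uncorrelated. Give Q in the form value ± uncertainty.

(6.87 ± 1.63) × 10^6

Let u = c + s = 178. δu = √(δc² + δs²) = √(0.0196 + 65.6) = 8.10, so δu/u = 0.0456.
Q is then a monomial in u, d, z:
δQ/Q = √((δu/u)² + (3·δd/d)² + (-1·δz/z)²) = √(0.00208 + 0.0499 + 0.00428) = 0.237
Q = 6.87e+06, so δQ = 0.237 × 6.87e+06 = 1.63e+06.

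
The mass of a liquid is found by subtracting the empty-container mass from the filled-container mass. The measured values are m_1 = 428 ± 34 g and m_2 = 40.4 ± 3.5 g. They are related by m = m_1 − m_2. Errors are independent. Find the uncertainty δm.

34.2 g

Sums and differences: (δm)² = Σ (cᵢ δxᵢ)².
  (δm_1)² = 1160;  (δm_2)² = 12.2
δm = √(1170) = 34.2 g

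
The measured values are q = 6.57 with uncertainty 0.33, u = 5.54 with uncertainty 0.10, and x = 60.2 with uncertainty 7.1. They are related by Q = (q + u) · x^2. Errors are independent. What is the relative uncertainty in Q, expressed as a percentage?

23.8%

Let w = q + u = 12.1. δw = √(δq² + δu²) = √(0.109 + 0.0100) = 0.345, so δw/w = 0.0285.
Q is then a monomial in w, x:
δQ/Q = √((δw/w)² + (2·δx/x)²) = √(0.000811 + 0.0556) = 0.238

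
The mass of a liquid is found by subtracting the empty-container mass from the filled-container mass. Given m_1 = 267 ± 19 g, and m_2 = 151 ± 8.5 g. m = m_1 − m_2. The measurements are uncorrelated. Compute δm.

20.8 g

Sums and differences: (δm)² = Σ (cᵢ δxᵢ)².
  (δm_1)² = 361;  (δm_2)² = 72.2
δm = √(433) = 20.8 g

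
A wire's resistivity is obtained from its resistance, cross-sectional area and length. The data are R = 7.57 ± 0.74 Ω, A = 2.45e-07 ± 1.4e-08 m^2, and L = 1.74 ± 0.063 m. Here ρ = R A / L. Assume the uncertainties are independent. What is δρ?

1.27e-07 Ω·m

Products/powers → add relative errors in quadrature, weighted by exponent:
  (1·δR/R)² = (1×0.0978)² = 0.00956;  (1·δA/A)² = (1×0.0571)² = 0.00327;  (-1·δL/L)² = (-1×0.0362)² = 0.00131
δρ/ρ = √(0.0141) = 0.119
ρ = 1.07e-06 Ω·m, so δρ = 0.119 × 1.07e-06 = 1.27e-07 Ω·m.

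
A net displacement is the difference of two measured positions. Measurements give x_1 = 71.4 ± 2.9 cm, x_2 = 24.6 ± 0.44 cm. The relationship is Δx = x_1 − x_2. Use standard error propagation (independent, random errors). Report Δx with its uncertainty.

Each term contributes (cᵢ δxᵢ)² to (δΔx)²:
  (δx_1)² = 8.41;  (δx_2)² = 0.194
δΔx = √(8.60) = 2.93 cm
Δx = 46.8 cm.

46.8 ± 2.93 cm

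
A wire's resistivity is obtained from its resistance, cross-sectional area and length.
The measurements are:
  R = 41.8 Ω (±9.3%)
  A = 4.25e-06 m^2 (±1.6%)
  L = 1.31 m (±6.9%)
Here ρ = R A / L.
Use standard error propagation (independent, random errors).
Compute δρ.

1.59e-05 Ω·m

Relative error in a monomial: (δρ/ρ)² = Σ (nᵢ · δxᵢ/xᵢ)².
  (1·δR/R)² = (1×0.0930)² = 0.00865;  (1·δA/A)² = (1×0.0160)² = 0.000256;  (-1·δL/L)² = (-1×0.0690)² = 0.00476
δρ/ρ = √(0.0137) = 0.117
ρ = 0.000136 Ω·m, so δρ = 0.117 × 0.000136 = 1.59e-05 Ω·m.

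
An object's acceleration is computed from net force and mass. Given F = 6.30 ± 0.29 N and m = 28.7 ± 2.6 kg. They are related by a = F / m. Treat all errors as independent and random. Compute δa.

Each factor contributes (exponent × relative error)² to (δa/a)²:
  (1·δF/F)² = (1×0.0460)² = 0.00212;  (-1·δm/m)² = (-1×0.0906)² = 0.00821
δa/a = √(0.0103) = 0.102
a = 0.220 m/s^2, so δa = 0.102 × 0.220 = 0.0223 m/s^2.

0.0223 m/s^2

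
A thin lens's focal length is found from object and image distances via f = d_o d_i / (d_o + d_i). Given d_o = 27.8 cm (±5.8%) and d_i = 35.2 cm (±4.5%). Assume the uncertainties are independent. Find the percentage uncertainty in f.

∂f/∂d_o = (d_i/(d_o+d_i))² = 0.312;  ∂f/∂d_i = (d_o/(d_o+d_i))² = 0.195
δf = √((∂f/∂d_o · δd_o)² + (∂f/∂d_i · δd_i)²) = √(0.253 + 0.0951) = 0.590 cm
f = 15.5 cm, so δf/f = 0.590/15.5 = 0.0380.

3.80%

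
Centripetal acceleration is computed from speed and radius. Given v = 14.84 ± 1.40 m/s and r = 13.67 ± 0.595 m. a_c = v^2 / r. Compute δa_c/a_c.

0.194

Since a_c is a product/quotient, work with relative uncertainties:
  (2·δv/v)² = (2×0.0943)² = 0.0356;  (-1·δr/r)² = (-1×0.0435)² = 0.00189
δa_c/a_c = √(0.0375) = 0.194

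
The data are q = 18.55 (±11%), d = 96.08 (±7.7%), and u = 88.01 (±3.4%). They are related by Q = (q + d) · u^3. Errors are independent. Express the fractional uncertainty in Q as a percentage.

Let w = q + d = 114.6. δw = √(δq² + δd²) = √(4.16 + 54.7) = 7.67, so δw/w = 0.0669.
Q is then a monomial in w, u:
δQ/Q = √((δw/w)² + (3·δu/u)²) = √(0.00448 + 0.0104) = 0.122

12.2%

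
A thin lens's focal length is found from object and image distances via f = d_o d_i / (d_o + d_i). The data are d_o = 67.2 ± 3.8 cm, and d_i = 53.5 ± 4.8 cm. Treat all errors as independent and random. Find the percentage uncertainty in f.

∂f/∂d_o = (d_i/(d_o+d_i))² = 0.196;  ∂f/∂d_i = (d_o/(d_o+d_i))² = 0.310
δf = √((∂f/∂d_o · δd_o)² + (∂f/∂d_i · δd_i)²) = √(0.557 + 2.21) = 1.66 cm
f = 29.8 cm, so δf/f = 1.66/29.8 = 0.0559.

5.59%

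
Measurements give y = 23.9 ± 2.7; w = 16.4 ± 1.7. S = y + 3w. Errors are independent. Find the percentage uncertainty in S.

7.89%

Absolute uncertainties add in quadrature for a linear combination:
  (δy)² = 7.29;  (3·δw)² = 26.0
δS = √(33.3) = 5.77
S = 73.1, so δS/S = 5.77/73.1 = 0.0789.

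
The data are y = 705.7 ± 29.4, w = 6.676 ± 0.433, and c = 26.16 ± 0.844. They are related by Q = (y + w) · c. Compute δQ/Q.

Let u = y + w = 712.4. δu = √(δy² + δw²) = √(864 + 0.187) = 29.4, so δu/u = 0.0413.
Q is then a monomial in u, c:
δQ/Q = √((δu/u)² + (1·δc/c)²) = √(0.00170 + 0.00104) = 0.0524

0.0524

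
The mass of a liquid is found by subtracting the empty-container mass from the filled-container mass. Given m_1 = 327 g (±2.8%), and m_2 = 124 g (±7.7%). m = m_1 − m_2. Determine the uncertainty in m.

Absolute uncertainties add in quadrature for a linear combination:
  (δm_1)² = 83.8;  (δm_2)² = 91.2
δm = √(175) = 13.2 g

13.2 g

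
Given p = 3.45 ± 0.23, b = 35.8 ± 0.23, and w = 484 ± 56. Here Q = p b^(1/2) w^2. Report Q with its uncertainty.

Since Q is a product/quotient, work with relative uncertainties:
  (1·δp/p)² = (1×0.0667)² = 0.00444;  (½·δb/b)² = (0.5×0.00642)² = 1.03e-05;  (2·δw/w)² = (2×0.116)² = 0.0535
δQ/Q = √(0.0580) = 0.241
Q = 4.84e+06, so δQ = 0.241 × 4.84e+06 = 1.16e+06.

(4.84 ± 1.16) × 10^6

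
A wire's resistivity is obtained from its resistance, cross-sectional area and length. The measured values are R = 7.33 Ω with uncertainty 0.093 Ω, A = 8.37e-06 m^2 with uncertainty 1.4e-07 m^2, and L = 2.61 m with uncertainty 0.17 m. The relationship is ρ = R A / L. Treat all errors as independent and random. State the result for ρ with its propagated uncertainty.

ρ is a product of powers, so relative uncertainties combine in quadrature:
  (1·δR/R)² = (1×0.0127)² = 0.000161;  (1·δA/A)² = (1×0.0167)² = 0.000280;  (-1·δL/L)² = (-1×0.0651)² = 0.00424
δρ/ρ = √(0.00468) = 0.0684
ρ = 2.35e-05 Ω·m, so δρ = 0.0684 × 2.35e-05 = 1.61e-06 Ω·m.

(2.35 ± 0.161) × 10^-5 Ω·m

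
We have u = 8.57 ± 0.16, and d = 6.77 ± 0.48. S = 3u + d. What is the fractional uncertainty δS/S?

For a sum/difference, combine absolute errors in quadrature:
  (3·δu)² = 0.230;  (δd)² = 0.230
δS = √(0.461) = 0.679
S = 32.5, so δS/S = 0.679/32.5 = 0.0209.

0.0209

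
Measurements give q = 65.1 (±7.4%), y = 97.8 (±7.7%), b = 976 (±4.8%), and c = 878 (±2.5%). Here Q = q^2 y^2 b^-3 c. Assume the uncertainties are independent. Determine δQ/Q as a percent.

Since Q is a product/quotient, work with relative uncertainties:
  (2·δq/q)² = (2×0.0740)² = 0.0219;  (2·δy/y)² = (2×0.0770)² = 0.0237;  (-3·δb/b)² = (-3×0.0480)² = 0.0207;  (1·δc/c)² = (1×0.0250)² = 0.000625
δQ/Q = √(0.0670) = 0.259

25.9%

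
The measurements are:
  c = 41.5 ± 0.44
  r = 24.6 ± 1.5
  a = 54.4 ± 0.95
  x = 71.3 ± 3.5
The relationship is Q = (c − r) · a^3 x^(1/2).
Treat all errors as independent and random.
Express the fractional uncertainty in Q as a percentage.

Let u = c − r = 16.9. δu = √(δc² + δr²) = √(0.194 + 2.25) = 1.56, so δu/u = 0.0925.
Q is then a monomial in u, a, x:
δQ/Q = √((δu/u)² + (3·δa/a)² + (½·δx/x)²) = √(0.00856 + 0.00274 + 0.000602) = 0.109

10.9%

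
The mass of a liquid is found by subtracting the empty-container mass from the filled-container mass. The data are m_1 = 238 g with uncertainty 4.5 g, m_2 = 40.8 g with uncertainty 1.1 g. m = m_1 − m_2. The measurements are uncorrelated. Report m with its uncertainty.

197 ± 4.63 g

For a sum/difference, combine absolute errors in quadrature:
  (δm_1)² = 20.2;  (δm_2)² = 1.21
δm = √(21.5) = 4.63 g
m = 197 g.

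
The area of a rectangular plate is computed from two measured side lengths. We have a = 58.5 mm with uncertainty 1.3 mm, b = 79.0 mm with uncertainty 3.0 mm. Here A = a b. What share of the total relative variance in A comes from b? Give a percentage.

(δA/A)² = (1·δa/a)² + (1·δb/b)²
  a term: (1×0.0222)² = 0.000494
  b term: (1×0.0380)² = 0.00144
Total = 0.00194. Share from b = 0.00144/0.00194 = 0.745.

74.5%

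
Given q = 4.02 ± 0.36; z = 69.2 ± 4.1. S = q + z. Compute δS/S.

0.0562

S is a linear combination, so absolute uncertainties add in quadrature:
  (δq)² = 0.130;  (δz)² = 16.8
δS = √(16.9) = 4.12
S = 73.2, so δS/S = 4.12/73.2 = 0.0562.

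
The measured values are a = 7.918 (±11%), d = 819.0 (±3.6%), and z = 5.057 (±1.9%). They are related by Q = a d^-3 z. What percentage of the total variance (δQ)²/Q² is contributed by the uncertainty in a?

50.2%

(δQ/Q)² = (1·δa/a)² + (-3·δd/d)² + (1·δz/z)²
  a term: (1×0.110)² = 0.0121
  d term: (-3×0.0360)² = 0.0117
  z term: (1×0.0190)² = 0.000361
Total = 0.0241. Share from a = 0.0121/0.0241 = 0.502.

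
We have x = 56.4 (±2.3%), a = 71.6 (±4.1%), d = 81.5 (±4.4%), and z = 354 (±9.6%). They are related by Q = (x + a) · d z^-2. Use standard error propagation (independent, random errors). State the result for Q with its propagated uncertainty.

0.0832 ± 0.0165

Let u = x + a = 128. δu = √(δx² + δa²) = √(1.68 + 8.62) = 3.21, so δu/u = 0.0251.
Q is then a monomial in u, d, z:
δQ/Q = √((δu/u)² + (1·δd/d)² + (-2·δz/z)²) = √(0.000629 + 0.00194 + 0.0369) = 0.199
Q = 0.0832, so δQ = 0.199 × 0.0832 = 0.0165.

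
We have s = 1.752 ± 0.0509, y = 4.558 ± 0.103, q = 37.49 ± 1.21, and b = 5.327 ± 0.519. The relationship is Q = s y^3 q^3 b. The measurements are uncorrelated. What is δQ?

Relative error in a monomial: (δQ/Q)² = Σ (nᵢ · δxᵢ/xᵢ)².
  (1·δs/s)² = (1×0.0291)² = 0.000844;  (3·δy/y)² = (3×0.0226)² = 0.00460;  (3·δq/q)² = (3×0.0323)² = 0.00938;  (1·δb/b)² = (1×0.0974)² = 0.00949
δQ/Q = √(0.0243) = 0.156
Q = 4.657e+07, so δQ = 0.156 × 4.657e+07 = 7.26e+06.

7.26e+06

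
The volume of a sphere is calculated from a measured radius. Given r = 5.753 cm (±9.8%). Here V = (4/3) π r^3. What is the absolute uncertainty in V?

234 cm^3

Each factor contributes (exponent × relative error)² to (δV/V)²:
  (3·δr/r)² = (3×0.0980)² = 0.0864
δV/V = √(0.0864) = 0.294
V = 797.6 cm^3, so δV = 0.294 × 797.6 = 234 cm^3.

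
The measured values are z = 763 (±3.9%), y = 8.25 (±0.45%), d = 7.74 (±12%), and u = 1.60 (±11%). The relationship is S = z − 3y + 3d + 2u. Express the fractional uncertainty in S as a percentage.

3.91%

Sums and differences: (δS)² = Σ (cᵢ δxᵢ)².
  (δz)² = 885;  (3·δy)² = 0.0124;  (3·δd)² = 7.76;  (2·δu)² = 0.124
δS = √(893) = 29.9
S = 765, so δS/S = 29.9/765 = 0.0391.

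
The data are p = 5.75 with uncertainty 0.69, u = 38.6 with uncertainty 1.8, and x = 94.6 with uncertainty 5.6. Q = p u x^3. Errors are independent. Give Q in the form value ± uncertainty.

Each factor contributes (exponent × relative error)² to (δQ/Q)²:
  (1·δp/p)² = (1×0.120)² = 0.0144;  (1·δu/u)² = (1×0.0466)² = 0.00217;  (3·δx/x)² = (3×0.0592)² = 0.0315
δQ/Q = √(0.0481) = 0.219
Q = 1.88e+08, so δQ = 0.219 × 1.88e+08 = 4.12e+07.

(1.88 ± 0.412) × 10^8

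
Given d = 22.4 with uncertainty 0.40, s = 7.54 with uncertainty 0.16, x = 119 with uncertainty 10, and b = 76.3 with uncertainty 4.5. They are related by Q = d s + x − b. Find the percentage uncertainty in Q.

Let p = d·s = 169. δp/p = √((1·δd/d)² + (1·δs/s)²) = √(0.000319 + 0.000450) = 0.0277, so δp = 4.68.
Q = p + x − b: δQ = √(δp² + δx² + δb²) = √(21.9 + 100 + 20.2) = 11.9
Q = 212, so δQ/Q = 11.9/212 = 0.0564.

5.64%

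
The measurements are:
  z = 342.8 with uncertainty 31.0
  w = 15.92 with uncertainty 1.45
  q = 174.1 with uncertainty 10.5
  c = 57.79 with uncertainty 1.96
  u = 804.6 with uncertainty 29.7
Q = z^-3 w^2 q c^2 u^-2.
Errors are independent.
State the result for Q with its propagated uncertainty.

Each factor contributes (exponent × relative error)² to (δQ/Q)²:
  (-3·δz/z)² = (-3×0.0904)² = 0.0736;  (2·δw/w)² = (2×0.0911)² = 0.0332;  (1·δq/q)² = (1×0.0603)² = 0.00364;  (2·δc/c)² = (2×0.0339)² = 0.00460;  (-2·δu/u)² = (-2×0.0369)² = 0.00545
δQ/Q = √(0.120) = 0.347
Q = 5.651e-06, so δQ = 0.347 × 5.651e-06 = 1.96e-06.

(5.651 ± 1.96) × 10^-6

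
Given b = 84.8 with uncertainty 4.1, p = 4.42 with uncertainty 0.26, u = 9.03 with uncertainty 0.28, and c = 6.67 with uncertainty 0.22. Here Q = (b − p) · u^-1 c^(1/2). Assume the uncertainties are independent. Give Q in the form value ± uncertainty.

23.0 ± 1.43

Let w = b − p = 80.4. δw = √(δb² + δp²) = √(16.8 + 0.0676) = 4.11, so δw/w = 0.0511.
Q is then a monomial in w, u, c:
δQ/Q = √((δw/w)² + (-1·δu/u)² + (½·δc/c)²) = √(0.00261 + 0.000961 + 0.000272) = 0.0620
Q = 23.0, so δQ = 0.0620 × 23.0 = 1.43.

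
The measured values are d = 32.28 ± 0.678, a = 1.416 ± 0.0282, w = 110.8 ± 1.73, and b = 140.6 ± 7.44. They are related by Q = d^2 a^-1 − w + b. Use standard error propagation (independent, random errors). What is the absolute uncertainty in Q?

Let p = d^2·a^-1 = 735.9. δp/p = √((2·δd/d)² + (-1·δa/a)²) = √(0.00176 + 0.000397) = 0.0465, so δp = 34.2.
Q = p − w + b: δQ = √(δp² + δw² + δb²) = √(1170 + 2.99 + 55.4) = 35.1

35.1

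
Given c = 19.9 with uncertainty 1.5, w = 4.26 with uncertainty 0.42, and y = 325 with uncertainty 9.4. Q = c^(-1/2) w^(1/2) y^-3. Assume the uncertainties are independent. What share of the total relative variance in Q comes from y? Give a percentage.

(δQ/Q)² = (−½·δc/c)² + (½·δw/w)² + (-3·δy/y)²
  c term: (-0.5×0.0754)² = 0.00142
  w term: (0.5×0.0986)² = 0.00243
  y term: (-3×0.0289)² = 0.00753
Total = 0.0114. Share from y = 0.00753/0.0114 = 0.662.

66.2%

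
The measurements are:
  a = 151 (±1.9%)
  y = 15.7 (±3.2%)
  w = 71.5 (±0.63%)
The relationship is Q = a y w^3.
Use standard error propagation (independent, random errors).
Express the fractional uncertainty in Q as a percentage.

4.17%

Since Q is a product/quotient, work with relative uncertainties:
  (1·δa/a)² = (1×0.0190)² = 0.000361;  (1·δy/y)² = (1×0.0320)² = 0.00102;  (3·δw/w)² = (3×0.00630)² = 0.000357
δQ/Q = √(0.00174) = 0.0417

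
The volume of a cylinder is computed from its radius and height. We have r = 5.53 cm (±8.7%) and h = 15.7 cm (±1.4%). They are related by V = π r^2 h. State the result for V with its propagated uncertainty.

1510 ± 263 cm^3

Since V is a product/quotient, work with relative uncertainties:
  (2·δr/r)² = (2×0.0870)² = 0.0303;  (1·δh/h)² = (1×0.0140)² = 0.000196
δV/V = √(0.0305) = 0.175
V = 1510 cm^3, so δV = 0.175 × 1510 = 263 cm^3.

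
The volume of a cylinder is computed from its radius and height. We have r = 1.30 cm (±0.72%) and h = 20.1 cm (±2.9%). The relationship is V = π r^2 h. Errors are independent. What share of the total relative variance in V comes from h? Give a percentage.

80.2%

(δV/V)² = (2·δr/r)² + (1·δh/h)²
  r term: (2×0.00720)² = 0.000207
  h term: (1×0.0290)² = 0.000841
Total = 0.00105. Share from h = 0.000841/0.00105 = 0.802.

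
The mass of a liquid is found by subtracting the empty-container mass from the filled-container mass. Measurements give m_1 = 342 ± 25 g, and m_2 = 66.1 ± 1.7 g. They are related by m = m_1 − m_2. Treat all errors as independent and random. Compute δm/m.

Each term contributes (cᵢ δxᵢ)² to (δm)²:
  (δm_1)² = 625;  (δm_2)² = 2.89
δm = √(628) = 25.1 g
m = 276 g, so δm/m = 25.1/276 = 0.0908.

0.0908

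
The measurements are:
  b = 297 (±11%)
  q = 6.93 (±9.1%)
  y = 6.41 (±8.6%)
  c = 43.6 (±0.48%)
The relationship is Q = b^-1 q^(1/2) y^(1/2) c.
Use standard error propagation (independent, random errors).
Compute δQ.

Q is a product of powers, so relative uncertainties combine in quadrature:
  (-1·δb/b)² = (-1×0.110)² = 0.0121;  (½·δq/q)² = (0.5×0.0910)² = 0.00207;  (½·δy/y)² = (0.5×0.0860)² = 0.00185;  (1·δc/c)² = (1×0.00480)² = 2.3e-05
δQ/Q = √(0.0160) = 0.127
Q = 0.978, so δQ = 0.127 × 0.978 = 0.124.

0.124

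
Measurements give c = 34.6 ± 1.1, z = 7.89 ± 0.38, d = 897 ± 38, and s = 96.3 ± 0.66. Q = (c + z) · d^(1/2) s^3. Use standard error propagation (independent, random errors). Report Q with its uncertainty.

Let u = c + z = 42.5. δu = √(δc² + δz²) = √(1.21 + 0.144) = 1.16, so δu/u = 0.0274.
Q is then a monomial in u, d, s:
δQ/Q = √((δu/u)² + (½·δd/d)² + (3·δs/s)²) = √(0.000750 + 0.000449 + 0.000423) = 0.0403
Q = 1.14e+09, so δQ = 0.0403 × 1.14e+09 = 4.58e+07.

(1.14 ± 0.0458) × 10^9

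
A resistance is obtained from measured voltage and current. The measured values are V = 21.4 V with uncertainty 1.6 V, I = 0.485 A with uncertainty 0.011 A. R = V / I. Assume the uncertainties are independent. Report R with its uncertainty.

44.1 ± 3.45 Ω

Each factor contributes (exponent × relative error)² to (δR/R)²:
  (1·δV/V)² = (1×0.0748)² = 0.00559;  (-1·δI/I)² = (-1×0.0227)² = 0.000514
δR/R = √(0.00610) = 0.0781
R = 44.1 Ω, so δR = 0.0781 × 44.1 = 3.45 Ω.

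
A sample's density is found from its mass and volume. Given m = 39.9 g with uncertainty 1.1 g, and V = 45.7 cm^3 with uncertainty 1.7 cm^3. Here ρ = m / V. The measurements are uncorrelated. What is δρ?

0.0404 g/cm^3

Products/powers → add relative errors in quadrature, weighted by exponent:
  (1·δm/m)² = (1×0.0276)² = 0.000760;  (-1·δV/V)² = (-1×0.0372)² = 0.00138
δρ/ρ = √(0.00214) = 0.0463
ρ = 0.873 g/cm^3, so δρ = 0.0463 × 0.873 = 0.0404 g/cm^3.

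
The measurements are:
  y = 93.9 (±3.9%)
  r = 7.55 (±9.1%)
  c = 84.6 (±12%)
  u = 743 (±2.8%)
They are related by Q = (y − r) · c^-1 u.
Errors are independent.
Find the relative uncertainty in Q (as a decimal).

Let w = y − r = 86.4. δw = √(δy² + δr²) = √(13.4 + 0.472) = 3.73, so δw/w = 0.0431.
Q is then a monomial in w, c, u:
δQ/Q = √((δw/w)² + (-1·δc/c)² + (1·δu/u)²) = √(0.00186 + 0.0144 + 0.000784) = 0.131

0.131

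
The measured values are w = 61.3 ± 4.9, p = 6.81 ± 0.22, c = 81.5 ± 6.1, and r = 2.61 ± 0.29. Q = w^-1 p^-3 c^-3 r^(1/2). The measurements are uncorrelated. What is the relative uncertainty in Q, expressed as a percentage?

26.3%

Products/powers → add relative errors in quadrature, weighted by exponent:
  (-1·δw/w)² = (-1×0.0799)² = 0.00639;  (-3·δp/p)² = (-3×0.0323)² = 0.00939;  (-3·δc/c)² = (-3×0.0748)² = 0.0504;  (½·δr/r)² = (0.5×0.111)² = 0.00309
δQ/Q = √(0.0693) = 0.263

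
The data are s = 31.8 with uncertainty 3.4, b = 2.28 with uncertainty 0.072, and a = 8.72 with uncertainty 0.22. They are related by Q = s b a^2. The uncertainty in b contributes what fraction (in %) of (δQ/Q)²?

(δQ/Q)² = (1·δs/s)² + (1·δb/b)² + (2·δa/a)²
  s term: (1×0.107)² = 0.0114
  b term: (1×0.0316)² = 0.000997
  a term: (2×0.0252)² = 0.00255
Total = 0.0150. Share from b = 0.000997/0.0150 = 0.0666.

6.66%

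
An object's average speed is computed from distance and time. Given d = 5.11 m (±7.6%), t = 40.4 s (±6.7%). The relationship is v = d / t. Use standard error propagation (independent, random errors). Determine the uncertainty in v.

Relative error in a monomial: (δv/v)² = Σ (nᵢ · δxᵢ/xᵢ)².
  (1·δd/d)² = (1×0.0760)² = 0.00578;  (-1·δt/t)² = (-1×0.0670)² = 0.00449
δv/v = √(0.0103) = 0.101
v = 0.126 m/s, so δv = 0.101 × 0.126 = 0.0128 m/s.

0.0128 m/s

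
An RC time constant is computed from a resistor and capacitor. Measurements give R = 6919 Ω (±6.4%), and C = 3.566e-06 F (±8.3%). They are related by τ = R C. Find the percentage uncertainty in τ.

Each factor contributes (exponent × relative error)² to (δτ/τ)²:
  (1·δR/R)² = (1×0.0640)² = 0.00410;  (1·δC/C)² = (1×0.0830)² = 0.00689
δτ/τ = √(0.0110) = 0.105

10.5%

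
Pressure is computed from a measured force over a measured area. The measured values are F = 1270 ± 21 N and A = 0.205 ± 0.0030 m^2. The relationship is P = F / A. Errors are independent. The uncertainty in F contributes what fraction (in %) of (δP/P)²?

56.1%

(δP/P)² = (1·δF/F)² + (-1·δA/A)²
  F term: (1×0.0165)² = 0.000273
  A term: (-1×0.0146)² = 0.000214
Total = 0.000488. Share from F = 0.000273/0.000488 = 0.561.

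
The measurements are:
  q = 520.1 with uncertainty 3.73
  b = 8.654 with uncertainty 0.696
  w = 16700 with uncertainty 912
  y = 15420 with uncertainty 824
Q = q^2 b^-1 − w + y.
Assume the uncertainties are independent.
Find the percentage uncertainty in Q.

9.45%

Let p = q^2·b^-1 = 31260. δp/p = √((2·δq/q)² + (-1·δb/b)²) = √(0.000206 + 0.00647) = 0.0817, so δp = 2550.
Q = p − w + y: δQ = √(δp² + δw² + δy²) = √(6.52e+06 + 8.32e+05 + 6.79e+05) = 2830
Q = 29980, so δQ/Q = 2830/29980 = 0.0945.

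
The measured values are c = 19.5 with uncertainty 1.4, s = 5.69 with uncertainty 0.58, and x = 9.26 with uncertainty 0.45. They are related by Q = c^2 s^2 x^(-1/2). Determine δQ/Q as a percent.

25.1%

For a monomial Q ∝ c^2, s^2, x^(-1/2), fractional errors add in quadrature:
  (2·δc/c)² = (2×0.0718)² = 0.0206;  (2·δs/s)² = (2×0.102)² = 0.0416;  (−½·δx/x)² = (-0.5×0.0486)² = 0.000590
δQ/Q = √(0.0628) = 0.251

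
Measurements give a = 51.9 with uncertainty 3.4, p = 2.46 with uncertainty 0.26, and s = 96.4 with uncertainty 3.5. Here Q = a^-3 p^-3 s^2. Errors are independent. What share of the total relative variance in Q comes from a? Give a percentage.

(δQ/Q)² = (-3·δa/a)² + (-3·δp/p)² + (2·δs/s)²
  a term: (-3×0.0655)² = 0.0386
  p term: (-3×0.106)² = 0.101
  s term: (2×0.0363)² = 0.00527
Total = 0.144. Share from a = 0.0386/0.144 = 0.267.

26.7%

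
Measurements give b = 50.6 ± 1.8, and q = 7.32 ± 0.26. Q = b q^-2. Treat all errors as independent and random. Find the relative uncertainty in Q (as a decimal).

0.0794

Q is a product of powers, so relative uncertainties combine in quadrature:
  (1·δb/b)² = (1×0.0356)² = 0.00127;  (-2·δq/q)² = (-2×0.0355)² = 0.00505
δQ/Q = √(0.00631) = 0.0794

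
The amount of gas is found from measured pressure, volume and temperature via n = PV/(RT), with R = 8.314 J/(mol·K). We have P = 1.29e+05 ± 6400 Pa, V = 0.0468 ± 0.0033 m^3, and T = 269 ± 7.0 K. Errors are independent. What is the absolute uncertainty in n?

Products/powers → add relative errors in quadrature, weighted by exponent:
  (1·δP/P)² = (1×0.0496)² = 0.00246;  (1·δV/V)² = (1×0.0705)² = 0.00497;  (-1·δT/T)² = (-1×0.0260)² = 0.000677
δn/n = √(0.00811) = 0.0901
n = 2.70 mol, so δn = 0.0901 × 2.70 = 0.243 mol.

0.243 mol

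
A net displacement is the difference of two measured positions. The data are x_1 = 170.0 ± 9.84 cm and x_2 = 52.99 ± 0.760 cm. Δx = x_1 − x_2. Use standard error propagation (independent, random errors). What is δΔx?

9.87 cm

Each term contributes (cᵢ δxᵢ)² to (δΔx)²:
  (δx_1)² = 96.8;  (δx_2)² = 0.578
δΔx = √(97.4) = 9.87 cm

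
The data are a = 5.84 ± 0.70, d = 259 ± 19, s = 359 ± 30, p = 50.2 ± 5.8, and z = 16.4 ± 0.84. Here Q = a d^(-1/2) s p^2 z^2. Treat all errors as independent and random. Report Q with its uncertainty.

Relative error in a monomial: (δQ/Q)² = Σ (nᵢ · δxᵢ/xᵢ)².
  (1·δa/a)² = (1×0.120)² = 0.0144;  (−½·δd/d)² = (-0.5×0.0734)² = 0.00135;  (1·δs/s)² = (1×0.0836)² = 0.00698;  (2·δp/p)² = (2×0.116)² = 0.0534;  (2·δz/z)² = (2×0.0512)² = 0.0105
δQ/Q = √(0.0866) = 0.294
Q = 8.83e+07, so δQ = 0.294 × 8.83e+07 = 2.6e+07.

(8.83 ± 2.60) × 10^7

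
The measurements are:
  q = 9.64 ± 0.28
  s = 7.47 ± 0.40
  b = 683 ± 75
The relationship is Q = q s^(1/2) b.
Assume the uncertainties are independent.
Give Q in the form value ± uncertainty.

Since Q is a product/quotient, work with relative uncertainties:
  (1·δq/q)² = (1×0.0290)² = 0.000844;  (½·δs/s)² = (0.5×0.0535)² = 0.000717;  (1·δb/b)² = (1×0.110)² = 0.0121
δQ/Q = √(0.0136) = 0.117
Q = 18000, so δQ = 0.117 × 18000 = 2100.

18000 ± 2100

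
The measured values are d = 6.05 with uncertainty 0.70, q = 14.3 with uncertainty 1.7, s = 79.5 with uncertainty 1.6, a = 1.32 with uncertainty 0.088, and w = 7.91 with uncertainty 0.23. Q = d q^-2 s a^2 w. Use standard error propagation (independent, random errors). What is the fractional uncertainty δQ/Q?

0.298

Q is a product of powers, so relative uncertainties combine in quadrature:
  (1·δd/d)² = (1×0.116)² = 0.0134;  (-2·δq/q)² = (-2×0.119)² = 0.0565;  (1·δs/s)² = (1×0.0201)² = 0.000405;  (2·δa/a)² = (2×0.0667)² = 0.0178;  (1·δw/w)² = (1×0.0291)² = 0.000845
δQ/Q = √(0.0889) = 0.298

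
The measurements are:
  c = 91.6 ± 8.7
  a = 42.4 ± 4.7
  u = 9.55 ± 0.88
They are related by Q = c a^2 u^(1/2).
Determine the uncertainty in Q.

1.25e+05

Q is a product of powers, so relative uncertainties combine in quadrature:
  (1·δc/c)² = (1×0.0950)² = 0.00902;  (2·δa/a)² = (2×0.111)² = 0.0492;  (½·δu/u)² = (0.5×0.0921)² = 0.00212
δQ/Q = √(0.0603) = 0.246
Q = 5.09e+05, so δQ = 0.246 × 5.09e+05 = 1.25e+05.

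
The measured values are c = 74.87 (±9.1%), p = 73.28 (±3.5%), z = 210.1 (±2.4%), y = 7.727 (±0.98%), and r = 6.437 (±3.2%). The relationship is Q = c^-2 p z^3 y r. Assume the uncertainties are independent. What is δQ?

1.22e+06

Q is a product of powers, so relative uncertainties combine in quadrature:
  (-2·δc/c)² = (-2×0.0910)² = 0.0331;  (1·δp/p)² = (1×0.0350)² = 0.00123;  (3·δz/z)² = (3×0.0240)² = 0.00518;  (1·δy/y)² = (1×0.00980)² = 9.6e-05;  (1·δr/r)² = (1×0.0320)² = 0.00102
δQ/Q = √(0.0407) = 0.202
Q = 6.03e+06, so δQ = 0.202 × 6.03e+06 = 1.22e+06.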